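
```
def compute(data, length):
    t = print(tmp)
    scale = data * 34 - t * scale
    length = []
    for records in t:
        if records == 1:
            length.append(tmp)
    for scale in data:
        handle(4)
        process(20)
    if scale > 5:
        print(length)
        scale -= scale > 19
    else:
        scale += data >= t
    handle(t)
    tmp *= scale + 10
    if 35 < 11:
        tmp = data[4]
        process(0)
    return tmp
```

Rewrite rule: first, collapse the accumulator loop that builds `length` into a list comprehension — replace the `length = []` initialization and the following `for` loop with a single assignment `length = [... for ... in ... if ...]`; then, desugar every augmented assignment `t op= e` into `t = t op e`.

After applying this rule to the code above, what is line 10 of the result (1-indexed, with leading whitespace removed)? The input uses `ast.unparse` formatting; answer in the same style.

Transformed code:
def compute(data, length):
    t = print(tmp)
    scale = data * 34 - t * scale
    length = [tmp for records in t if records == 1]
    for scale in data:
        handle(4)
        process(20)
    if scale > 5:
        print(length)
        scale = scale - (scale > 19)
    else:
        scale = scale + (data >= t)
    handle(t)
    tmp = tmp * (scale + 10)
    if 35 < 11:
        tmp = data[4]
        process(0)
    return tmp

scale = scale - (scale > 19)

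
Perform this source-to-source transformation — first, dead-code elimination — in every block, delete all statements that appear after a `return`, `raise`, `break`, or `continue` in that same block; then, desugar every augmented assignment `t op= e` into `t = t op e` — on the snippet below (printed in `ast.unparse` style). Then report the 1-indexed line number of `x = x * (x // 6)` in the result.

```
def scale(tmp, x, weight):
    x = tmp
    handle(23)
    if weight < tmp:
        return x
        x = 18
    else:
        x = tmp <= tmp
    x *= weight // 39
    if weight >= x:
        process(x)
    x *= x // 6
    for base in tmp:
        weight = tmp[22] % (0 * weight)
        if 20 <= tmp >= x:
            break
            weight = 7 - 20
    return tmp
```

Transformed code:
def scale(tmp, x, weight):
    x = tmp
    handle(23)
    if weight < tmp:
        return x
    else:
        x = tmp <= tmp
    x = x * (weight // 39)
    if weight >= x:
        process(x)
    x = x * (x // 6)
    for base in tmp:
        weight = tmp[22] % (0 * weight)
        if 20 <= tmp >= x:
            break
    return tmp

11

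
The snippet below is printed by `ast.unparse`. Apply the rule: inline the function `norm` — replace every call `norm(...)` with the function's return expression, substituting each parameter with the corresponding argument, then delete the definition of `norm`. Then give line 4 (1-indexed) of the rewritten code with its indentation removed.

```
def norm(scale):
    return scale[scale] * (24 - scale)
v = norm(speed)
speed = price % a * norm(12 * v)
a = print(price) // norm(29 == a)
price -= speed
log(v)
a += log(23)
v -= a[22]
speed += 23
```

price -= speed

Transformed code:
v = speed[speed] * (24 - speed)
speed = price % a * ((12 * v)[12 * v] * (24 - 12 * v))
a = print(price) // ((29 == a)[29 == a] * (24 - (29 == a)))
price -= speed
log(v)
a += log(23)
v -= a[22]
speed += 23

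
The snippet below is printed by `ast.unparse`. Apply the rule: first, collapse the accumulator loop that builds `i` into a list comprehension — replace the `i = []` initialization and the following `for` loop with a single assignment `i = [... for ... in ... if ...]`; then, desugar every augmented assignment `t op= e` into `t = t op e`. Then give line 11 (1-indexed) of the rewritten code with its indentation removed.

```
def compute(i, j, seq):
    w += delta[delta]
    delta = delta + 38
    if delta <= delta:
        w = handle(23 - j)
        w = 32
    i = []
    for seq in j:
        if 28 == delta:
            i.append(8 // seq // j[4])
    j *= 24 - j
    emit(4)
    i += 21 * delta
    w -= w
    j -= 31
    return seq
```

Transformed code:
def compute(i, j, seq):
    w = w + delta[delta]
    delta = delta + 38
    if delta <= delta:
        w = handle(23 - j)
        w = 32
    i = [8 // seq // j[4] for seq in j if 28 == delta]
    j = j * (24 - j)
    emit(4)
    i = i + 21 * delta
    w = w - w
    j = j - 31
    return seq

w = w - w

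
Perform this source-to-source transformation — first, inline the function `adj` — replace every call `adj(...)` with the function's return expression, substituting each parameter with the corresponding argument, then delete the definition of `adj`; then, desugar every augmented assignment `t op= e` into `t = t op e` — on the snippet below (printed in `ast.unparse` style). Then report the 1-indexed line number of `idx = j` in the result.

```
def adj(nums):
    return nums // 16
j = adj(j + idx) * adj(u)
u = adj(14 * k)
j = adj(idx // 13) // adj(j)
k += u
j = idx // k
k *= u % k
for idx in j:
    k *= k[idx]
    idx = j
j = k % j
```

9

Transformed code:
j = (j + idx) // 16 * (u // 16)
u = 14 * k // 16
j = idx // 13 // 16 // (j // 16)
k = k + u
j = idx // k
k = k * (u % k)
for idx in j:
    k = k * k[idx]
    idx = j
j = k % j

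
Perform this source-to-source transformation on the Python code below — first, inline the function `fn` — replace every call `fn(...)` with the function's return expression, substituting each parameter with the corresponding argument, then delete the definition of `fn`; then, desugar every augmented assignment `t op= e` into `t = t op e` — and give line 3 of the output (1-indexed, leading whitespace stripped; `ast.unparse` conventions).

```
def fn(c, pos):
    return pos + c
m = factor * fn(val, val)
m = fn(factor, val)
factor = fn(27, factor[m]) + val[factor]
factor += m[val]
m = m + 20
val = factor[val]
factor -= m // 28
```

factor = factor[m] + 27 + val[factor]

Transformed code:
m = factor * (val + val)
m = val + factor
factor = factor[m] + 27 + val[factor]
factor = factor + m[val]
m = m + 20
val = factor[val]
factor = factor - m // 28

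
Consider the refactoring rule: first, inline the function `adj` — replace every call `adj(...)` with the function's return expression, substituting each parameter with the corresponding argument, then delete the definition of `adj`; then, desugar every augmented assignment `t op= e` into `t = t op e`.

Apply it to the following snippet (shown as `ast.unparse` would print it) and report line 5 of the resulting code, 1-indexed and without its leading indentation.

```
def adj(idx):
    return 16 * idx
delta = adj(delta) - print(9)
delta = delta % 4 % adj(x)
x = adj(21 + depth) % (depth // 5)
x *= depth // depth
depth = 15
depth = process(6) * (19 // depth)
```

Transformed code:
delta = 16 * delta - print(9)
delta = delta % 4 % (16 * x)
x = 16 * (21 + depth) % (depth // 5)
x = x * (depth // depth)
depth = 15
depth = process(6) * (19 // depth)

depth = 15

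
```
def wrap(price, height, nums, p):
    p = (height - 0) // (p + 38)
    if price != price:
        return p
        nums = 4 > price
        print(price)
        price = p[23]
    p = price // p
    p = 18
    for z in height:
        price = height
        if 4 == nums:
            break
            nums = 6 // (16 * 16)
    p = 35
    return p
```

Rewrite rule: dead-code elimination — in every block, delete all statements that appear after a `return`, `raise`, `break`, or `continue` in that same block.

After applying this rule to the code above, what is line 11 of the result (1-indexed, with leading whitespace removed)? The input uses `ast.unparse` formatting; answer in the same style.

Transformed code:
def wrap(price, height, nums, p):
    p = (height - 0) // (p + 38)
    if price != price:
        return p
    p = price // p
    p = 18
    for z in height:
        price = height
        if 4 == nums:
            break
    p = 35
    return p

p = 35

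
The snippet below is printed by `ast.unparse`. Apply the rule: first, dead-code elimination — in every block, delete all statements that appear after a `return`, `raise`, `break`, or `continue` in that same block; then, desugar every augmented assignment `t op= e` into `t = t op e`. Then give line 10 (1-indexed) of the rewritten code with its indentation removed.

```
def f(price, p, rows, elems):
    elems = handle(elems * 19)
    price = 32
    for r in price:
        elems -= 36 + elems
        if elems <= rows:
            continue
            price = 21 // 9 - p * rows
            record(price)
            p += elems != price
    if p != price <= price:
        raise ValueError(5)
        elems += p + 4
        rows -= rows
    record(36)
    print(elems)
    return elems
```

record(36)

Transformed code:
def f(price, p, rows, elems):
    elems = handle(elems * 19)
    price = 32
    for r in price:
        elems = elems - (36 + elems)
        if elems <= rows:
            continue
    if p != price <= price:
        raise ValueError(5)
    record(36)
    print(elems)
    return elems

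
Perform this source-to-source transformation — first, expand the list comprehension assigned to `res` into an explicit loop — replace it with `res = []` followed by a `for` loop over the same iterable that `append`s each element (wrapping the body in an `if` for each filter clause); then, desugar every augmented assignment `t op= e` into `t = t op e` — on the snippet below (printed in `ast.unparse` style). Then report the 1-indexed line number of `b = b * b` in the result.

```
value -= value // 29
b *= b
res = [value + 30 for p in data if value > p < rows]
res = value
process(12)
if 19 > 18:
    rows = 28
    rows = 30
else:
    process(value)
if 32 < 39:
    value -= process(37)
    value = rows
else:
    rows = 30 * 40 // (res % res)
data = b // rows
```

2

Transformed code:
value = value - value // 29
b = b * b
res = []
for p in data:
    if value > p < rows:
        res.append(value + 30)
res = value
process(12)
if 19 > 18:
    rows = 28
    rows = 30
else:
    process(value)
if 32 < 39:
    value = value - process(37)
    value = rows
else:
    rows = 30 * 40 // (res % res)
data = b // rows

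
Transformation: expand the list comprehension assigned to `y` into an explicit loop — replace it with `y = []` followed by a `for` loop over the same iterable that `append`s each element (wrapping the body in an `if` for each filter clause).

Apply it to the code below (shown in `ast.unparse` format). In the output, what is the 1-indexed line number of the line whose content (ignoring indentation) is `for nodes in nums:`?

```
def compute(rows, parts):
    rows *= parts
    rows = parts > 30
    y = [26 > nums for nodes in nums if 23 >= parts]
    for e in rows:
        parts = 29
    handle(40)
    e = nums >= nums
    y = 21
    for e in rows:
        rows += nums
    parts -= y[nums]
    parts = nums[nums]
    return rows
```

5

Transformed code:
def compute(rows, parts):
    rows *= parts
    rows = parts > 30
    y = []
    for nodes in nums:
        if 23 >= parts:
            y.append(26 > nums)
    for e in rows:
        parts = 29
    handle(40)
    e = nums >= nums
    y = 21
    for e in rows:
        rows += nums
    parts -= y[nums]
    parts = nums[nums]
    return rows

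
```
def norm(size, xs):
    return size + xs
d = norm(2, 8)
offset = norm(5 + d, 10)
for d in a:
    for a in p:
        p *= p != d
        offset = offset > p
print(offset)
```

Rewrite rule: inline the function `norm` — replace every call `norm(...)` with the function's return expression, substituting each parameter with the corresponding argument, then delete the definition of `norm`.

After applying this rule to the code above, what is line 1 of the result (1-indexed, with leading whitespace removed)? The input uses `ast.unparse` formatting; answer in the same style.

Transformed code:
d = 2 + 8
offset = 5 + d + 10
for d in a:
    for a in p:
        p *= p != d
        offset = offset > p
print(offset)

d = 2 + 8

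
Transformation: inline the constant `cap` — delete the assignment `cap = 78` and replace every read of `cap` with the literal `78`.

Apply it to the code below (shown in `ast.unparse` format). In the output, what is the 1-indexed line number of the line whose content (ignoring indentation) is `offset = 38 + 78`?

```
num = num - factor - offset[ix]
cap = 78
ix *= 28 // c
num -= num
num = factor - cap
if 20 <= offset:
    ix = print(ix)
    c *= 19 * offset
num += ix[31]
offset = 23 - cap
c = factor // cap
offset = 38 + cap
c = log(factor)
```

Transformed code:
num = num - factor - offset[ix]
ix *= 28 // c
num -= num
num = factor - 78
if 20 <= offset:
    ix = print(ix)
    c *= 19 * offset
num += ix[31]
offset = 23 - 78
c = factor // 78
offset = 38 + 78
c = log(factor)

11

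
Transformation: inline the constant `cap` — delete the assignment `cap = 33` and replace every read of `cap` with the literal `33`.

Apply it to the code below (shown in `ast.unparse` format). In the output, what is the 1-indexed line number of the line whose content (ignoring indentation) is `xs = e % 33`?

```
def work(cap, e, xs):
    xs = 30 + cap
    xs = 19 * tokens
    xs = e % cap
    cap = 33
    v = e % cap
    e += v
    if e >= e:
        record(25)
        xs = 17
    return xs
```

4

Transformed code:
def work(cap, e, xs):
    xs = 30 + 33
    xs = 19 * tokens
    xs = e % 33
    v = e % 33
    e += v
    if e >= e:
        record(25)
        xs = 17
    return xs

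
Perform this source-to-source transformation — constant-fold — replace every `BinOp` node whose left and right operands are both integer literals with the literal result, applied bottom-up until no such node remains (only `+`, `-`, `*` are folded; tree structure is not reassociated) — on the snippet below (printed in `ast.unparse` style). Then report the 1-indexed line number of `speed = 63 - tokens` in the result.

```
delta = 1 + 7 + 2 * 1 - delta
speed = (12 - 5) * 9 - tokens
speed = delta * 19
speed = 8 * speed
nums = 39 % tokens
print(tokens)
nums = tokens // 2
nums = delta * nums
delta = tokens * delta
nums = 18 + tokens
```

2

Transformed code:
delta = 10 - delta
speed = 63 - tokens
speed = delta * 19
speed = 8 * speed
nums = 39 % tokens
print(tokens)
nums = tokens // 2
nums = delta * nums
delta = tokens * delta
nums = 18 + tokens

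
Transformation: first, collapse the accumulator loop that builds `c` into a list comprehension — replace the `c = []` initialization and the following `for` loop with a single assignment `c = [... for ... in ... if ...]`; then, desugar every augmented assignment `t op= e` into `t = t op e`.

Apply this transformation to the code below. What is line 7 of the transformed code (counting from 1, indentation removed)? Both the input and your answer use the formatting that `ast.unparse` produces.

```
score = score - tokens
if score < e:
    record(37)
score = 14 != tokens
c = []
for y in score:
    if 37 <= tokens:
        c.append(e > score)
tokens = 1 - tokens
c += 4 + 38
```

Transformed code:
score = score - tokens
if score < e:
    record(37)
score = 14 != tokens
c = [e > score for y in score if 37 <= tokens]
tokens = 1 - tokens
c = c + (4 + 38)

c = c + (4 + 38)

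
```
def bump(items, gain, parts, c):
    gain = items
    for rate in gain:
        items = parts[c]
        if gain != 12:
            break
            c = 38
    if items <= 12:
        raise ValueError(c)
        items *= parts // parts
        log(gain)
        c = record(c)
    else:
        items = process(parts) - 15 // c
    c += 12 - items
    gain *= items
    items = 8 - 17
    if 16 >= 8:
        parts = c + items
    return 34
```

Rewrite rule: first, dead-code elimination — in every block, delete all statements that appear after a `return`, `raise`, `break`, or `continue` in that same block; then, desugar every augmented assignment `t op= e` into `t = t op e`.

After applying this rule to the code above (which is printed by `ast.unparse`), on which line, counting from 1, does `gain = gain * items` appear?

12

Transformed code:
def bump(items, gain, parts, c):
    gain = items
    for rate in gain:
        items = parts[c]
        if gain != 12:
            break
    if items <= 12:
        raise ValueError(c)
    else:
        items = process(parts) - 15 // c
    c = c + (12 - items)
    gain = gain * items
    items = 8 - 17
    if 16 >= 8:
        parts = c + items
    return 34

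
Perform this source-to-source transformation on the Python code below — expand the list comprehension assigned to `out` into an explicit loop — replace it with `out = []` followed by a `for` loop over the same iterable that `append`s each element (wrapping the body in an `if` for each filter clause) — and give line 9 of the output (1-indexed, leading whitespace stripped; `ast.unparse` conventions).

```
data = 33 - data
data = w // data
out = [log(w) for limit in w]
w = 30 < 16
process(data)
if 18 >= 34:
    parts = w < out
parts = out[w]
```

Transformed code:
data = 33 - data
data = w // data
out = []
for limit in w:
    out.append(log(w))
w = 30 < 16
process(data)
if 18 >= 34:
    parts = w < out
parts = out[w]

parts = w < out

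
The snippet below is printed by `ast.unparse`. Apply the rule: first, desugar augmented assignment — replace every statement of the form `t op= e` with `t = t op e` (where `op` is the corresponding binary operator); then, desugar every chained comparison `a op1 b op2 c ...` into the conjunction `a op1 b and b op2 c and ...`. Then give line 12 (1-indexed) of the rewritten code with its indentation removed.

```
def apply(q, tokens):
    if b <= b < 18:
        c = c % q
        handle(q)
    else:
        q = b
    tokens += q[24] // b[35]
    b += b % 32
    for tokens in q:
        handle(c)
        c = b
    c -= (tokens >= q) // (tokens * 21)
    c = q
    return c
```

Transformed code:
def apply(q, tokens):
    if b <= b and b < 18:
        c = c % q
        handle(q)
    else:
        q = b
    tokens = tokens + q[24] // b[35]
    b = b + b % 32
    for tokens in q:
        handle(c)
        c = b
    c = c - (tokens >= q) // (tokens * 21)
    c = q
    return c

c = c - (tokens >= q) // (tokens * 21)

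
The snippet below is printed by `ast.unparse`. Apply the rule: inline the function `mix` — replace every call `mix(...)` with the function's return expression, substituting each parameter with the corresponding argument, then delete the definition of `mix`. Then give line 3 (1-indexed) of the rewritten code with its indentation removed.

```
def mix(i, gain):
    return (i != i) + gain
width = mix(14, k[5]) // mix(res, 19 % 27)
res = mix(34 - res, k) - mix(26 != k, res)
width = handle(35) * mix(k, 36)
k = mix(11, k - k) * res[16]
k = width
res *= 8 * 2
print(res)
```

Transformed code:
width = ((14 != 14) + k[5]) // ((res != res) + 19 % 27)
res = (34 - res != 34 - res) + k - (((26 != k) != (26 != k)) + res)
width = handle(35) * ((k != k) + 36)
k = ((11 != 11) + (k - k)) * res[16]
k = width
res *= 8 * 2
print(res)

width = handle(35) * ((k != k) + 36)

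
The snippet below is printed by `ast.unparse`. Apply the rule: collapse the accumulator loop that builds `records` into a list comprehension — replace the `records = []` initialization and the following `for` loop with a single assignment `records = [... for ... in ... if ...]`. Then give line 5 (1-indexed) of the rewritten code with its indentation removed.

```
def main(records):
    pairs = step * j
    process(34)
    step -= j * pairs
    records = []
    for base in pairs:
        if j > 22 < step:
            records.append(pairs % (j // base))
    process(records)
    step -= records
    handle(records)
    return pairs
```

Transformed code:
def main(records):
    pairs = step * j
    process(34)
    step -= j * pairs
    records = [pairs % (j // base) for base in pairs if j > 22 < step]
    process(records)
    step -= records
    handle(records)
    return pairs

records = [pairs % (j // base) for base in pairs if j > 22 < step]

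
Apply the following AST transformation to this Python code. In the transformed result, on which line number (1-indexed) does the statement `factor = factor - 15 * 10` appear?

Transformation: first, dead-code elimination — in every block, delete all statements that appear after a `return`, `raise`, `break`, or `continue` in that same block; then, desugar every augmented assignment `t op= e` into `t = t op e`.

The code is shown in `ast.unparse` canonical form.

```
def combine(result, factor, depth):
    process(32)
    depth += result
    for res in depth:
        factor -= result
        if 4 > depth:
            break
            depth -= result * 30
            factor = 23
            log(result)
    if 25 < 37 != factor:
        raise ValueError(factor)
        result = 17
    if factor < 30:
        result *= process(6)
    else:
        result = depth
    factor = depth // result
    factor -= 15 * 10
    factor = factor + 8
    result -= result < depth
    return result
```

Transformed code:
def combine(result, factor, depth):
    process(32)
    depth = depth + result
    for res in depth:
        factor = factor - result
        if 4 > depth:
            break
    if 25 < 37 != factor:
        raise ValueError(factor)
    if factor < 30:
        result = result * process(6)
    else:
        result = depth
    factor = depth // result
    factor = factor - 15 * 10
    factor = factor + 8
    result = result - (result < depth)
    return result

15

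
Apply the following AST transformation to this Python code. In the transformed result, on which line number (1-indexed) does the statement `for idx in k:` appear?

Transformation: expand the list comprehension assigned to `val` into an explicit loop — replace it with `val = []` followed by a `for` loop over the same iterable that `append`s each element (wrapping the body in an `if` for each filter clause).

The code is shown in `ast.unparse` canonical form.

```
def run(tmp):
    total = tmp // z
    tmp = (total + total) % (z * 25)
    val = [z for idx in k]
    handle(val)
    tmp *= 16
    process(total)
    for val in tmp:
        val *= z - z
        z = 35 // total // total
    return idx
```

5

Transformed code:
def run(tmp):
    total = tmp // z
    tmp = (total + total) % (z * 25)
    val = []
    for idx in k:
        val.append(z)
    handle(val)
    tmp *= 16
    process(total)
    for val in tmp:
        val *= z - z
        z = 35 // total // total
    return idx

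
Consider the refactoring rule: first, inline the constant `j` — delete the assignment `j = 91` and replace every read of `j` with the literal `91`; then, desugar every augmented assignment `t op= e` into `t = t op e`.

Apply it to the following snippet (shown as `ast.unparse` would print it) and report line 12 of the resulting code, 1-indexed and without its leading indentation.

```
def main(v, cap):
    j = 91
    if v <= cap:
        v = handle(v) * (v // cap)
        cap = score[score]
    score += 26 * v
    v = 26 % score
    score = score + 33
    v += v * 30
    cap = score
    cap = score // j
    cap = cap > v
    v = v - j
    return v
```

Transformed code:
def main(v, cap):
    if v <= cap:
        v = handle(v) * (v // cap)
        cap = score[score]
    score = score + 26 * v
    v = 26 % score
    score = score + 33
    v = v + v * 30
    cap = score
    cap = score // 91
    cap = cap > v
    v = v - 91
    return v

v = v - 91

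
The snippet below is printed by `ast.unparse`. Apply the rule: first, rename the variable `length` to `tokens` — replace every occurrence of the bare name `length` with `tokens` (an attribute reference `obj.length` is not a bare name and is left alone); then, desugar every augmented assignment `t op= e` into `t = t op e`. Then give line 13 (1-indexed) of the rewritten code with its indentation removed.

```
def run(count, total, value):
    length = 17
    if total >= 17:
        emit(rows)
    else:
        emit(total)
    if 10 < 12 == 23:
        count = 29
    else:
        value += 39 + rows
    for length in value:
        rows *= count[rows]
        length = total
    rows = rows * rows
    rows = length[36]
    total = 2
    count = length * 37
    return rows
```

Transformed code:
def run(count, total, value):
    tokens = 17
    if total >= 17:
        emit(rows)
    else:
        emit(total)
    if 10 < 12 == 23:
        count = 29
    else:
        value = value + (39 + rows)
    for tokens in value:
        rows = rows * count[rows]
        tokens = total
    rows = rows * rows
    rows = tokens[36]
    total = 2
    count = tokens * 37
    return rows

tokens = total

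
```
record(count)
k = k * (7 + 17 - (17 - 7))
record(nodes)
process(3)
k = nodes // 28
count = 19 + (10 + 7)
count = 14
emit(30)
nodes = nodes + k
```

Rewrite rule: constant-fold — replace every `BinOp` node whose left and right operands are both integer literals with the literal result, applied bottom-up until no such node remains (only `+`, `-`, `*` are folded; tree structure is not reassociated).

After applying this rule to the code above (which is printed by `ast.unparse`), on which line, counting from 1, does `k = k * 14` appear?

Transformed code:
record(count)
k = k * 14
record(nodes)
process(3)
k = nodes // 28
count = 36
count = 14
emit(30)
nodes = nodes + k

2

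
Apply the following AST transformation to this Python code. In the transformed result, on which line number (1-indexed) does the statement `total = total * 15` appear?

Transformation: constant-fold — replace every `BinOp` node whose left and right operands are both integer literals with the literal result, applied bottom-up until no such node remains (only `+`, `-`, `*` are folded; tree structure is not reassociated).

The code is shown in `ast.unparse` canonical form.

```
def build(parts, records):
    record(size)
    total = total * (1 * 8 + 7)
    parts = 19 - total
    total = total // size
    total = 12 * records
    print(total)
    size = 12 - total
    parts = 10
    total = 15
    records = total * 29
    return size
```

3

Transformed code:
def build(parts, records):
    record(size)
    total = total * 15
    parts = 19 - total
    total = total // size
    total = 12 * records
    print(total)
    size = 12 - total
    parts = 10
    total = 15
    records = total * 29
    return size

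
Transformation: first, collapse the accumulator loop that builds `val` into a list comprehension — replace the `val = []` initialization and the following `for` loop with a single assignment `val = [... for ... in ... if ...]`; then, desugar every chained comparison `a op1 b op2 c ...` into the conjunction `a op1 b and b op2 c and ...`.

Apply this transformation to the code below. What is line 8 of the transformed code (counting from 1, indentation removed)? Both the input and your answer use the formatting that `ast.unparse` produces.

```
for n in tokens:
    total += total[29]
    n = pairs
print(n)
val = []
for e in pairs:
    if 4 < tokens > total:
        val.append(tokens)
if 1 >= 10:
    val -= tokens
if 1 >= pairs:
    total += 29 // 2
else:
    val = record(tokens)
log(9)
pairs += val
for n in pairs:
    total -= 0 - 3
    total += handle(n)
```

if 1 >= pairs:

Transformed code:
for n in tokens:
    total += total[29]
    n = pairs
print(n)
val = [tokens for e in pairs if 4 < tokens and tokens > total]
if 1 >= 10:
    val -= tokens
if 1 >= pairs:
    total += 29 // 2
else:
    val = record(tokens)
log(9)
pairs += val
for n in pairs:
    total -= 0 - 3
    total += handle(n)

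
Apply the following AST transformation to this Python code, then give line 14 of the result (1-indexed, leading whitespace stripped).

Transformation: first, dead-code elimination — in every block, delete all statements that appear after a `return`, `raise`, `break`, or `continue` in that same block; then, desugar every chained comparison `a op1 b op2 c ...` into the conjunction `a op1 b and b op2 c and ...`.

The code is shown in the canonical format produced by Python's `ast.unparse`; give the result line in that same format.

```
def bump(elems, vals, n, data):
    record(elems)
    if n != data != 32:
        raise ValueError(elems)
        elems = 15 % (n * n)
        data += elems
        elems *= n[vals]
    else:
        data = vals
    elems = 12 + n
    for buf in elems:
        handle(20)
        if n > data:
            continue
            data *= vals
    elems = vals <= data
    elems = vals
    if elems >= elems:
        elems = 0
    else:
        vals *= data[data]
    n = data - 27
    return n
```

if elems >= elems:

Transformed code:
def bump(elems, vals, n, data):
    record(elems)
    if n != data and data != 32:
        raise ValueError(elems)
    else:
        data = vals
    elems = 12 + n
    for buf in elems:
        handle(20)
        if n > data:
            continue
    elems = vals <= data
    elems = vals
    if elems >= elems:
        elems = 0
    else:
        vals *= data[data]
    n = data - 27
    return n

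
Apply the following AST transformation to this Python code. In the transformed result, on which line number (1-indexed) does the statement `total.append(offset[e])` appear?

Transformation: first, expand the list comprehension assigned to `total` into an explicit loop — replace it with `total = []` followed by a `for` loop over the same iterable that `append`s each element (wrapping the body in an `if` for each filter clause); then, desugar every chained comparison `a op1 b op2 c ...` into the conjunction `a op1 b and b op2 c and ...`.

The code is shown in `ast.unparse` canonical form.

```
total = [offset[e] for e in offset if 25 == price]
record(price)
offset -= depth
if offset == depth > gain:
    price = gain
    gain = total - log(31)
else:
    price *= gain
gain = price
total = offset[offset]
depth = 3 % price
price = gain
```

Transformed code:
total = []
for e in offset:
    if 25 == price:
        total.append(offset[e])
record(price)
offset -= depth
if offset == depth and depth > gain:
    price = gain
    gain = total - log(31)
else:
    price *= gain
gain = price
total = offset[offset]
depth = 3 % price
price = gain

4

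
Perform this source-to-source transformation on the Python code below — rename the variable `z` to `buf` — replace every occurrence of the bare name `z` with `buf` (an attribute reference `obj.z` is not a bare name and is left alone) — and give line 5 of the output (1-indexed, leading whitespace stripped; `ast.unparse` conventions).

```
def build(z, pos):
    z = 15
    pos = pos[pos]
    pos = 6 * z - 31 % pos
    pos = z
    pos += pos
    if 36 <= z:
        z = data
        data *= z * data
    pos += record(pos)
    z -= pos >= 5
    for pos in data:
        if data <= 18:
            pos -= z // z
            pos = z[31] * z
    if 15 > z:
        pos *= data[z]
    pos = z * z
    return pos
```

Transformed code:
def build(buf, pos):
    buf = 15
    pos = pos[pos]
    pos = 6 * buf - 31 % pos
    pos = buf
    pos += pos
    if 36 <= buf:
        buf = data
        data *= buf * data
    pos += record(pos)
    buf -= pos >= 5
    for pos in data:
        if data <= 18:
            pos -= buf // buf
            pos = buf[31] * buf
    if 15 > buf:
        pos *= data[buf]
    pos = buf * buf
    return pos

pos = buf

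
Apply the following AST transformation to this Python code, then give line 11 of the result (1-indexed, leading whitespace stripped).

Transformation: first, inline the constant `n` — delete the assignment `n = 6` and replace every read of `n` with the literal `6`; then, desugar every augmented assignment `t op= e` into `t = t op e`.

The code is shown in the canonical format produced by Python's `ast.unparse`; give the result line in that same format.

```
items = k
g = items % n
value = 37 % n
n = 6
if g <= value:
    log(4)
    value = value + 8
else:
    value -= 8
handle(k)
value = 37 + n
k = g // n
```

k = g // 6

Transformed code:
items = k
g = items % 6
value = 37 % 6
if g <= value:
    log(4)
    value = value + 8
else:
    value = value - 8
handle(k)
value = 37 + 6
k = g // 6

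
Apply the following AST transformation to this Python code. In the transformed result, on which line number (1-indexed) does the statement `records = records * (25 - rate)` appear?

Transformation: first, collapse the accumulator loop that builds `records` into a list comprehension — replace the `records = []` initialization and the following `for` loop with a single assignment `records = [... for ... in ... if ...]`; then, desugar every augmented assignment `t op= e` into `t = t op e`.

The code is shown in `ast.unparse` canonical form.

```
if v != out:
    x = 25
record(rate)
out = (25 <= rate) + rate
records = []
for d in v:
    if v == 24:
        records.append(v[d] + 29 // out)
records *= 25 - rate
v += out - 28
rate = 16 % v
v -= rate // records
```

Transformed code:
if v != out:
    x = 25
record(rate)
out = (25 <= rate) + rate
records = [v[d] + 29 // out for d in v if v == 24]
records = records * (25 - rate)
v = v + (out - 28)
rate = 16 % v
v = v - rate // records

6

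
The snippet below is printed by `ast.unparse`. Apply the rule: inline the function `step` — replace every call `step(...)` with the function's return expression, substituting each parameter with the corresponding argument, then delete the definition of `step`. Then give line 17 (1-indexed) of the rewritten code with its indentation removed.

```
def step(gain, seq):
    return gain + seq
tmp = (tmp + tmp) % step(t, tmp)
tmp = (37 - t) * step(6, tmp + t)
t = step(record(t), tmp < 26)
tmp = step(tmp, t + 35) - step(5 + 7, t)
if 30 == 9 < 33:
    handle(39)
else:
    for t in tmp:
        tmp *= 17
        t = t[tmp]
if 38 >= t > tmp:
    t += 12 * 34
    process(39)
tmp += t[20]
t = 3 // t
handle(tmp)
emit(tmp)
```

emit(tmp)

Transformed code:
tmp = (tmp + tmp) % (t + tmp)
tmp = (37 - t) * (6 + (tmp + t))
t = record(t) + (tmp < 26)
tmp = tmp + (t + 35) - (5 + 7 + t)
if 30 == 9 < 33:
    handle(39)
else:
    for t in tmp:
        tmp *= 17
        t = t[tmp]
if 38 >= t > tmp:
    t += 12 * 34
    process(39)
tmp += t[20]
t = 3 // t
handle(tmp)
emit(tmp)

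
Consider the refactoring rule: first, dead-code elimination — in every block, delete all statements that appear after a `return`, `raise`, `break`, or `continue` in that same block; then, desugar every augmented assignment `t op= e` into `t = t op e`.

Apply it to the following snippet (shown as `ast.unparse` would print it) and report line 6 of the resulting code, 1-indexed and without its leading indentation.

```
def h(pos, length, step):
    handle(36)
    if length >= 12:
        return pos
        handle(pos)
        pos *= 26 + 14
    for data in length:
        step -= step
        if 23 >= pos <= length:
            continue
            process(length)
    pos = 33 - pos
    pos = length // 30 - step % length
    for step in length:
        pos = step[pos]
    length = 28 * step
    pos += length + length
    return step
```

Transformed code:
def h(pos, length, step):
    handle(36)
    if length >= 12:
        return pos
    for data in length:
        step = step - step
        if 23 >= pos <= length:
            continue
    pos = 33 - pos
    pos = length // 30 - step % length
    for step in length:
        pos = step[pos]
    length = 28 * step
    pos = pos + (length + length)
    return step

step = step - step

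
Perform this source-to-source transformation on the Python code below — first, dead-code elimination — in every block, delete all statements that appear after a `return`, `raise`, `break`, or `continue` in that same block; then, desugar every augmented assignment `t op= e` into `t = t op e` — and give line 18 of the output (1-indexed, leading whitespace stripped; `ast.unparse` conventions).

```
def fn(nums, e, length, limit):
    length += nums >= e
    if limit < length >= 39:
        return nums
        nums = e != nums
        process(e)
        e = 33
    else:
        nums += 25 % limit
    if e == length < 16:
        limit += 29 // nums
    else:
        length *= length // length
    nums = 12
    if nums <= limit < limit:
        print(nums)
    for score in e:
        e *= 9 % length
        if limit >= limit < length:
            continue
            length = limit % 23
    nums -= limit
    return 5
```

nums = nums - limit

Transformed code:
def fn(nums, e, length, limit):
    length = length + (nums >= e)
    if limit < length >= 39:
        return nums
    else:
        nums = nums + 25 % limit
    if e == length < 16:
        limit = limit + 29 // nums
    else:
        length = length * (length // length)
    nums = 12
    if nums <= limit < limit:
        print(nums)
    for score in e:
        e = e * (9 % length)
        if limit >= limit < length:
            continue
    nums = nums - limit
    return 5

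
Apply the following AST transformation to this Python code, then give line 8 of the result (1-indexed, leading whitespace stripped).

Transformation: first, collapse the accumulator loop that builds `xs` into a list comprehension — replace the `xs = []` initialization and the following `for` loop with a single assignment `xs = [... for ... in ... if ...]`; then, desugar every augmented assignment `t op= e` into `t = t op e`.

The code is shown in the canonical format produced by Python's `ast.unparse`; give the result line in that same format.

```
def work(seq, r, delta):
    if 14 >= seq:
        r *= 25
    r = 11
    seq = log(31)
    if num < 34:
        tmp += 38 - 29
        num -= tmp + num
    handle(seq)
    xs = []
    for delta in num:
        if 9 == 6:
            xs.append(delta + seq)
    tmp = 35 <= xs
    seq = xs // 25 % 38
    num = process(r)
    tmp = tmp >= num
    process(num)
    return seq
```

Transformed code:
def work(seq, r, delta):
    if 14 >= seq:
        r = r * 25
    r = 11
    seq = log(31)
    if num < 34:
        tmp = tmp + (38 - 29)
        num = num - (tmp + num)
    handle(seq)
    xs = [delta + seq for delta in num if 9 == 6]
    tmp = 35 <= xs
    seq = xs // 25 % 38
    num = process(r)
    tmp = tmp >= num
    process(num)
    return seq

num = num - (tmp + num)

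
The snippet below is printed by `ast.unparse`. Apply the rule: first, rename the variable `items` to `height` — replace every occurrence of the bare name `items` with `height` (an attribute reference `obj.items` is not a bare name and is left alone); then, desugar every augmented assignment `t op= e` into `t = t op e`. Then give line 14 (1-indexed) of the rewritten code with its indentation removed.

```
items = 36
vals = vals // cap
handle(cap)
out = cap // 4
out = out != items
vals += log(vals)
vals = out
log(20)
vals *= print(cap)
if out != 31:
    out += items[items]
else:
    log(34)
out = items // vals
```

Transformed code:
height = 36
vals = vals // cap
handle(cap)
out = cap // 4
out = out != height
vals = vals + log(vals)
vals = out
log(20)
vals = vals * print(cap)
if out != 31:
    out = out + height[height]
else:
    log(34)
out = height // vals

out = height // vals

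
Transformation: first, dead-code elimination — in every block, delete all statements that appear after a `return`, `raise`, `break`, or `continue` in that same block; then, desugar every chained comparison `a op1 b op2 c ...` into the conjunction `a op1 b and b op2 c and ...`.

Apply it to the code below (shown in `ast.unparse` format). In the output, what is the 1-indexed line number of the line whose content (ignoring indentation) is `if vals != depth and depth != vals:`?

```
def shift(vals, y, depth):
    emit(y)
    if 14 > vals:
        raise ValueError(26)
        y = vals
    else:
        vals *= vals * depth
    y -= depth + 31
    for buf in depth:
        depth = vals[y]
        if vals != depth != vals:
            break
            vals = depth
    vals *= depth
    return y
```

Transformed code:
def shift(vals, y, depth):
    emit(y)
    if 14 > vals:
        raise ValueError(26)
    else:
        vals *= vals * depth
    y -= depth + 31
    for buf in depth:
        depth = vals[y]
        if vals != depth and depth != vals:
            break
    vals *= depth
    return y

10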